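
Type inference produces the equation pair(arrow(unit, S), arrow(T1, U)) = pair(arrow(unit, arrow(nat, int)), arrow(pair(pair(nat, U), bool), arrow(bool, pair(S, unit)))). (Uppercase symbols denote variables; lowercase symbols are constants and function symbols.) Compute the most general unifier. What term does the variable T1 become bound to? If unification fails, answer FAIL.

Decompose pair/2: arrow(unit, S) = arrow(unit, arrow(nat, int)),  arrow(T1, U) = arrow(pair(pair(nat, U), bool), arrow(bool, pair(S, unit))).
Decompose arrow/2: unit = unit,  S = arrow(nat, int).
Delete trivial equation unit = unit.
Bind S := arrow(nat, int); substituting into the remaining equation gives: arrow(T1, U) = arrow(pair(pair(nat, U), bool), arrow(bool, pair(arrow(nat, int), unit))).
Decompose arrow/2: T1 = pair(pair(nat, U), bool),  U = arrow(bool, pair(arrow(nat, int), unit)).
Bind T1 := pair(pair(nat, U), bool); no other remaining equation mentions T1.
Bind U := arrow(bool, pair(arrow(nat, int), unit)). Substituting into the earlier binding gives T1 := pair(pair(nat, arrow(bool, pair(arrow(nat, int), unit))), bool).
MGU = { S -> arrow(nat, int), T1 -> pair(pair(nat, arrow(bool, pair(arrow(nat, int), unit))), bool), U -> arrow(bool, pair(arrow(nat, int), unit)) }, so T1 -> pair(pair(nat, arrow(bool, pair(arrow(nat, int), unit))), bool).

pair(pair(nat, arrow(bool, pair(arrow(nat, int), unit))), bool)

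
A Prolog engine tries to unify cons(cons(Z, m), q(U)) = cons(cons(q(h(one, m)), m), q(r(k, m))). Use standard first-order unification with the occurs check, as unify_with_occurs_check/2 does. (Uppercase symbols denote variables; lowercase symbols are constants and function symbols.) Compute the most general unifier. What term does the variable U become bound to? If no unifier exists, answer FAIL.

Decompose cons/2: cons(Z, m) = cons(q(h(one, m)), m),  q(U) = q(r(k, m)).
Decompose cons/2: Z = q(h(one, m)),  m = m.
Bind Z := q(h(one, m)); no other remaining equation mentions Z.
Delete trivial equation m = m.
Decompose q/1: U = r(k, m).
Bind U := r(k, m).
MGU = { Z ↦ q(h(one, m)), U ↦ r(k, m) }, so U ↦ r(k, m).

r(k, m)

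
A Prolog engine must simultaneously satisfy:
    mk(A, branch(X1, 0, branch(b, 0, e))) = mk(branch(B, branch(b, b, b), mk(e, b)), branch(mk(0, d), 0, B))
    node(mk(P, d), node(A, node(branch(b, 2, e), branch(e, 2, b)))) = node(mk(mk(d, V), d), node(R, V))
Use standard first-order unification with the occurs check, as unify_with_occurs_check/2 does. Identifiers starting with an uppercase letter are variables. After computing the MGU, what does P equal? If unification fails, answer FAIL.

mk(d, node(branch(b, 2, e), branch(e, 2, b)))

Decompose mk/2: A = branch(B, branch(b, b, b), mk(e, b)),  branch(X1, 0, branch(b, 0, e)) = branch(mk(0, d), 0, B).
Bind A := branch(B, branch(b, b, b), mk(e, b)); substituting into the one remaining equation that mentions A gives: node(mk(P, d), node(branch(B, branch(b, b, b), mk(e, b)), node(branch(b, 2, e), branch(e, 2, b)))) = node(mk(mk(d, V), d), node(R, V)).
Decompose branch/3: X1 = mk(0, d),  0 = 0,  branch(b, 0, e) = B.
Bind X1 := mk(0, d); no other remaining equation mentions X1.
Delete trivial equation 0 = 0.
Bind B := branch(b, 0, e); substituting into the remaining equation gives: node(mk(P, d), node(branch(branch(b, 0, e), branch(b, b, b), mk(e, b)), node(branch(b, 2, e), branch(e, 2, b)))) = node(mk(mk(d, V), d), node(R, V)). Substituting into the earlier binding gives A := branch(branch(b, 0, e), branch(b, b, b), mk(e, b)).
Decompose node/2: mk(P, d) = mk(mk(d, V), d),  node(branch(branch(b, 0, e), branch(b, b, b), mk(e, b)), node(branch(b, 2, e), branch(e, 2, b))) = node(R, V).
Decompose mk/2: P = mk(d, V),  d = d.
Bind P := mk(d, V); no other remaining equation mentions P.
Delete trivial equation d = d.
Decompose node/2: branch(branch(b, 0, e), branch(b, b, b), mk(e, b)) = R,  node(branch(b, 2, e), branch(e, 2, b)) = V.
Bind R := branch(branch(b, 0, e), branch(b, b, b), mk(e, b)); no other remaining equation mentions R.
Bind V := node(branch(b, 2, e), branch(e, 2, b)). Substituting into the earlier binding gives P := mk(d, node(branch(b, 2, e), branch(e, 2, b))).
MGU = { A = branch(branch(b, 0, e), branch(b, b, b), mk(e, b)), X1 = mk(0, d), B = branch(b, 0, e), P = mk(d, node(branch(b, 2, e), branch(e, 2, b))), R = branch(branch(b, 0, e), branch(b, b, b), mk(e, b)), V = node(branch(b, 2, e), branch(e, 2, b)) }, so P = mk(d, node(branch(b, 2, e), branch(e, 2, b))).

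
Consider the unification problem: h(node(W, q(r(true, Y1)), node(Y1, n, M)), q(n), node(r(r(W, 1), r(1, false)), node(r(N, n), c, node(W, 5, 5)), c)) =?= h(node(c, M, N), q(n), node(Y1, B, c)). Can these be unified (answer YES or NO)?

Decompose h/3: node(W, q(r(true, Y1)), node(Y1, n, M)) =?= node(c, M, N),  q(n) =?= q(n),  node(r(r(W, 1), r(1, false)), node(r(N, n), c, node(W, 5, 5)), c) =?= node(Y1, B, c).
Decompose node/3: W =?= c,  q(r(true, Y1)) =?= M,  node(Y1, n, M) =?= N.
Bind W := c; substituting into the one remaining equation that mentions W gives: node(r(r(c, 1), r(1, false)), node(r(N, n), c, node(c, 5, 5)), c) =?= node(Y1, B, c).
Bind M := q(r(true, Y1)); substituting into the one remaining equation that mentions M gives: node(Y1, n, q(r(true, Y1))) =?= N.
Bind N := node(Y1, n, q(r(true, Y1))); substituting into the one remaining equation that mentions N gives: node(r(r(c, 1), r(1, false)), node(r(node(Y1, n, q(r(true, Y1))), n), c, node(c, 5, 5)), c) =?= node(Y1, B, c).
Delete trivial equation q(n) =?= q(n).
Decompose node/3: r(r(c, 1), r(1, false)) =?= Y1,  node(r(node(Y1, n, q(r(true, Y1))), n), c, node(c, 5, 5)) =?= B,  c =?= c.
Bind Y1 := r(r(c, 1), r(1, false)); substituting into the one remaining equation that mentions Y1 gives: node(r(node(r(r(c, 1), r(1, false)), n, q(r(true, r(r(c, 1), r(1, false))))), n), c, node(c, 5, 5)) =?= B. Substituting into the earlier bindings gives M := q(r(true, r(r(c, 1), r(1, false)))), N := node(r(r(c, 1), r(1, false)), n, q(r(true, r(r(c, 1), r(1, false))))).
Bind B := node(r(node(r(r(c, 1), r(1, false)), n, q(r(true, r(r(c, 1), r(1, false))))), n), c, node(c, 5, 5)); no other remaining equation mentions B.
Delete trivial equation c =?= c.
No equations remain and no clash or occurs-check failure arose, so a unifier exists.

YES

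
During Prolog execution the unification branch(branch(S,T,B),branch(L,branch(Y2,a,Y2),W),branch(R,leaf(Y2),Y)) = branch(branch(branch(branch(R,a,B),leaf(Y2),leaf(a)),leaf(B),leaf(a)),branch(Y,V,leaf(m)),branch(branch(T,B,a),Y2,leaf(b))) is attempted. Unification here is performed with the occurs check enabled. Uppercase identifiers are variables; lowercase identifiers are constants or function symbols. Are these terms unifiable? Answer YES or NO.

Decompose branch/3: branch(S,T,B) = branch(branch(branch(R,a,B),leaf(Y2),leaf(a)),leaf(B),leaf(a)),  branch(L,branch(Y2,a,Y2),W) = branch(Y,V,leaf(m)),  branch(R,leaf(Y2),Y) = branch(branch(T,B,a),Y2,leaf(b)).
Decompose branch/3: S = branch(branch(R,a,B),leaf(Y2),leaf(a)),  T = leaf(B),  B = leaf(a).
Bind S := branch(branch(R,a,B),leaf(Y2),leaf(a)); no other remaining equation mentions S.
Bind T := leaf(B); substituting into the one remaining equation that mentions T gives: branch(R,leaf(Y2),Y) = branch(branch(leaf(B),B,a),Y2,leaf(b)).
Bind B := leaf(a); substituting into the one remaining equation that mentions B gives: branch(R,leaf(Y2),Y) = branch(branch(leaf(leaf(a)),leaf(a),a),Y2,leaf(b)). Substituting into the earlier bindings gives S := branch(branch(R,a,leaf(a)),leaf(Y2),leaf(a)), T := leaf(leaf(a)).
Decompose branch/3: L = Y,  branch(Y2,a,Y2) = V,  W = leaf(m).
Bind L := Y; no other remaining equation mentions L.
Bind V := branch(Y2,a,Y2); no other remaining equation mentions V.
Bind W := leaf(m); no other remaining equation mentions W.
Decompose branch/3: R = branch(leaf(leaf(a)),leaf(a),a),  leaf(Y2) = Y2,  Y = leaf(b).
Bind R := branch(leaf(leaf(a)),leaf(a),a); no other remaining equation mentions R. Substituting into the earlier binding gives S := branch(branch(branch(leaf(leaf(a)),leaf(a),a),a,leaf(a)),leaf(Y2),leaf(a)).
Occurs check fails: Y2 occurs in leaf(Y2); the equation Y2 = leaf(Y2) has no finite solution.

NO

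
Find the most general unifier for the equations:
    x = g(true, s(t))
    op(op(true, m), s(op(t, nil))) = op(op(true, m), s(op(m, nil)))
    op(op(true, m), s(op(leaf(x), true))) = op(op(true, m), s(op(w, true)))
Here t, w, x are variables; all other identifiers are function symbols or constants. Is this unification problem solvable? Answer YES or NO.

YES

Bind x := g(true, s(t)); substituting into the one remaining equation that mentions x gives: op(op(true, m), s(op(leaf(g(true, s(t))), true))) = op(op(true, m), s(op(w, true))).
Decompose op/2: op(true, m) = op(true, m),  s(op(t, nil)) = s(op(m, nil)).
Delete trivial equation op(true, m) = op(true, m).
Decompose s/1: op(t, nil) = op(m, nil).
Decompose op/2: t = m,  nil = nil.
Bind t := m; substituting into the one remaining equation that mentions t gives: op(op(true, m), s(op(leaf(g(true, s(m))), true))) = op(op(true, m), s(op(w, true))). Substituting into the earlier binding gives x := g(true, s(m)).
Delete trivial equation nil = nil.
Decompose op/2: op(true, m) = op(true, m),  s(op(leaf(g(true, s(m))), true)) = s(op(w, true)).
Delete trivial equation op(true, m) = op(true, m).
Decompose s/1: op(leaf(g(true, s(m))), true) = op(w, true).
Decompose op/2: leaf(g(true, s(m))) = w,  true = true.
Bind w := leaf(g(true, s(m))); no other remaining equation mentions w.
Delete trivial equation true = true.
No equations remain and no clash or occurs-check failure arose, so a unifier exists.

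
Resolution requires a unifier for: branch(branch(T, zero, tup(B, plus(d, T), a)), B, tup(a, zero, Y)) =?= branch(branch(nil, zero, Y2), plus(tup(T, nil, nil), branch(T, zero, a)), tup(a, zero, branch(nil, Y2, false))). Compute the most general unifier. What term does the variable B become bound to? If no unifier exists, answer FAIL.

Decompose branch/3: branch(T, zero, tup(B, plus(d, T), a)) =?= branch(nil, zero, Y2),  B =?= plus(tup(T, nil, nil), branch(T, zero, a)),  tup(a, zero, Y) =?= tup(a, zero, branch(nil, Y2, false)).
Decompose branch/3: T =?= nil,  zero =?= zero,  tup(B, plus(d, T), a) =?= Y2.
Bind T := nil; substituting into the 2 remaining equations that mention T gives: tup(B, plus(d, nil), a) =?= Y2,  B =?= plus(tup(nil, nil, nil), branch(nil, zero, a)).
Delete trivial equation zero =?= zero.
Bind Y2 := tup(B, plus(d, nil), a); substituting into the one remaining equation that mentions Y2 gives: tup(a, zero, Y) =?= tup(a, zero, branch(nil, tup(B, plus(d, nil), a), false)).
Bind B := plus(tup(nil, nil, nil), branch(nil, zero, a)); substituting into the remaining equation gives: tup(a, zero, Y) =?= tup(a, zero, branch(nil, tup(plus(tup(nil, nil, nil), branch(nil, zero, a)), plus(d, nil), a), false)). Substituting into the earlier binding gives Y2 := tup(plus(tup(nil, nil, nil), branch(nil, zero, a)), plus(d, nil), a).
Decompose tup/3: a =?= a,  zero =?= zero,  Y =?= branch(nil, tup(plus(tup(nil, nil, nil), branch(nil, zero, a)), plus(d, nil), a), false).
Delete trivial equation a =?= a.
Delete trivial equation zero =?= zero.
Bind Y := branch(nil, tup(plus(tup(nil, nil, nil), branch(nil, zero, a)), plus(d, nil), a), false).
MGU = { T := nil, Y2 := tup(plus(tup(nil, nil, nil), branch(nil, zero, a)), plus(d, nil), a), B := plus(tup(nil, nil, nil), branch(nil, zero, a)), Y := branch(nil, tup(plus(tup(nil, nil, nil), branch(nil, zero, a)), plus(d, nil), a), false) }, so B := plus(tup(nil, nil, nil), branch(nil, zero, a)).

plus(tup(nil, nil, nil), branch(nil, zero, a))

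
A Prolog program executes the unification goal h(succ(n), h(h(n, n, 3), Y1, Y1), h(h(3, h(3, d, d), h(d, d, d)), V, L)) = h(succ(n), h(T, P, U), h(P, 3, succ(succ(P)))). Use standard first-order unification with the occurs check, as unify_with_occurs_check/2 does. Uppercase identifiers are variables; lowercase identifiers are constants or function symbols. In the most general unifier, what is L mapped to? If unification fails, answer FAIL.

Decompose h/3: succ(n) = succ(n),  h(h(n, n, 3), Y1, Y1) = h(T, P, U),  h(h(3, h(3, d, d), h(d, d, d)), V, L) = h(P, 3, succ(succ(P))).
Delete trivial equation succ(n) = succ(n).
Decompose h/3: h(n, n, 3) = T,  Y1 = P,  Y1 = U.
Bind T := h(n, n, 3); no other remaining equation mentions T.
Bind Y1 := P; substituting into the one remaining equation that mentions Y1 gives: P = U.
Bind P := U; substituting into the remaining equation gives: h(h(3, h(3, d, d), h(d, d, d)), V, L) = h(U, 3, succ(succ(U))). Substituting into the earlier binding gives Y1 := U.
Decompose h/3: h(3, h(3, d, d), h(d, d, d)) = U,  V = 3,  L = succ(succ(U)).
Bind U := h(3, h(3, d, d), h(d, d, d)); substituting into the one remaining equation that mentions U gives: L = succ(succ(h(3, h(3, d, d), h(d, d, d)))). Substituting into the earlier bindings gives Y1 := h(3, h(3, d, d), h(d, d, d)), P := h(3, h(3, d, d), h(d, d, d)).
Bind V := 3; no other remaining equation mentions V.
Bind L := succ(succ(h(3, h(3, d, d), h(d, d, d)))).
MGU = { T ↦ h(n, n, 3), Y1 ↦ h(3, h(3, d, d), h(d, d, d)), P ↦ h(3, h(3, d, d), h(d, d, d)), U ↦ h(3, h(3, d, d), h(d, d, d)), V ↦ 3, L ↦ succ(succ(h(3, h(3, d, d), h(d, d, d)))) }, so L ↦ succ(succ(h(3, h(3, d, d), h(d, d, d)))).

succ(succ(h(3, h(3, d, d), h(d, d, d))))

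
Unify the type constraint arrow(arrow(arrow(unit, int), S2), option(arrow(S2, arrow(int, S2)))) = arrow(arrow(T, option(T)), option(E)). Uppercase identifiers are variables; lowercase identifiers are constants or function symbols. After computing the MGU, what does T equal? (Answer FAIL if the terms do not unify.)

arrow(unit, int)

Decompose arrow/2: arrow(arrow(unit, int), S2) = arrow(T, option(T)),  option(arrow(S2, arrow(int, S2))) = option(E).
Decompose arrow/2: arrow(unit, int) = T,  S2 = option(T).
Bind T := arrow(unit, int); substituting into the one remaining equation that mentions T gives: S2 = option(arrow(unit, int)).
Bind S2 := option(arrow(unit, int)); substituting into the remaining equation gives: option(arrow(option(arrow(unit, int)), arrow(int, option(arrow(unit, int))))) = option(E).
Decompose option/1: arrow(option(arrow(unit, int)), arrow(int, option(arrow(unit, int)))) = E.
Bind E := arrow(option(arrow(unit, int)), arrow(int, option(arrow(unit, int)))).
MGU = { T := arrow(unit, int), S2 := option(arrow(unit, int)), E := arrow(option(arrow(unit, int)), arrow(int, option(arrow(unit, int)))) }, so T := arrow(unit, int).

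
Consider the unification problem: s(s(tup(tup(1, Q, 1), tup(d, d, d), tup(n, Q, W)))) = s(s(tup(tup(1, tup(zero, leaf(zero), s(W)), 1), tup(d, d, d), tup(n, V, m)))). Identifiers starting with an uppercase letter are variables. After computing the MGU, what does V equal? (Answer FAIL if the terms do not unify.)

tup(zero, leaf(zero), s(m))

Decompose s/1: s(tup(tup(1, Q, 1), tup(d, d, d), tup(n, Q, W))) = s(tup(tup(1, tup(zero, leaf(zero), s(W)), 1), tup(d, d, d), tup(n, V, m))).
Decompose s/1: tup(tup(1, Q, 1), tup(d, d, d), tup(n, Q, W)) = tup(tup(1, tup(zero, leaf(zero), s(W)), 1), tup(d, d, d), tup(n, V, m)).
Decompose tup/3: tup(1, Q, 1) = tup(1, tup(zero, leaf(zero), s(W)), 1),  tup(d, d, d) = tup(d, d, d),  tup(n, Q, W) = tup(n, V, m).
Decompose tup/3: 1 = 1,  Q = tup(zero, leaf(zero), s(W)),  1 = 1.
Delete trivial equation 1 = 1.
Bind Q := tup(zero, leaf(zero), s(W)); substituting into the one remaining equation that mentions Q gives: tup(n, tup(zero, leaf(zero), s(W)), W) = tup(n, V, m).
Delete trivial equation 1 = 1.
Delete trivial equation tup(d, d, d) = tup(d, d, d).
Decompose tup/3: n = n,  tup(zero, leaf(zero), s(W)) = V,  W = m.
Delete trivial equation n = n.
Bind V := tup(zero, leaf(zero), s(W)); no other remaining equation mentions V.
Bind W := m. Substituting into the earlier bindings gives Q := tup(zero, leaf(zero), s(m)), V := tup(zero, leaf(zero), s(m)).
MGU = { Q ↦ tup(zero, leaf(zero), s(m)), V ↦ tup(zero, leaf(zero), s(m)), W ↦ m }, so V ↦ tup(zero, leaf(zero), s(m)).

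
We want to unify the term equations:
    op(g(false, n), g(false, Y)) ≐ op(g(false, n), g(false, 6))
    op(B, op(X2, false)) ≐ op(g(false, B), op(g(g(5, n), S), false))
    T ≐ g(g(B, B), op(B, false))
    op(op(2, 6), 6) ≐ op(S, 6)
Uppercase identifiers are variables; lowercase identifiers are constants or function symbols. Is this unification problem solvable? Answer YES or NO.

Decompose op/2: g(false, n) ≐ g(false, n),  g(false, Y) ≐ g(false, 6).
Delete trivial equation g(false, n) ≐ g(false, n).
Decompose g/2: false ≐ false,  Y ≐ 6.
Delete trivial equation false ≐ false.
Bind Y := 6; no other remaining equation mentions Y.
Decompose op/2: B ≐ g(false, B),  op(X2, false) ≐ op(g(g(5, n), S), false).
Occurs check fails: B occurs in g(false, B); the equation B ≐ g(false, B) has no finite solution.

NO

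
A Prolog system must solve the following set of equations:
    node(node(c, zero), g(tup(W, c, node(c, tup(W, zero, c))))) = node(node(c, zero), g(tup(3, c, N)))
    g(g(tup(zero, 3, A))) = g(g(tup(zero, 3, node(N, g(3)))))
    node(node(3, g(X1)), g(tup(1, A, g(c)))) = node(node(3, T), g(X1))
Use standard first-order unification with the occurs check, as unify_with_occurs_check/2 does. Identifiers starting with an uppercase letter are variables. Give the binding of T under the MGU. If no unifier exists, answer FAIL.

g(tup(1, node(node(c, tup(3, zero, c)), g(3)), g(c)))

Decompose node/2: node(c, zero) = node(c, zero),  g(tup(W, c, node(c, tup(W, zero, c)))) = g(tup(3, c, N)).
Delete trivial equation node(c, zero) = node(c, zero).
Decompose g/1: tup(W, c, node(c, tup(W, zero, c))) = tup(3, c, N).
Decompose tup/3: W = 3,  c = c,  node(c, tup(W, zero, c)) = N.
Bind W := 3; substituting into the one remaining equation that mentions W gives: node(c, tup(3, zero, c)) = N.
Delete trivial equation c = c.
Bind N := node(c, tup(3, zero, c)); substituting into the one remaining equation that mentions N gives: g(g(tup(zero, 3, A))) = g(g(tup(zero, 3, node(node(c, tup(3, zero, c)), g(3))))).
Decompose g/1: g(tup(zero, 3, A)) = g(tup(zero, 3, node(node(c, tup(3, zero, c)), g(3)))).
Decompose g/1: tup(zero, 3, A) = tup(zero, 3, node(node(c, tup(3, zero, c)), g(3))).
Decompose tup/3: zero = zero,  3 = 3,  A = node(node(c, tup(3, zero, c)), g(3)).
Delete trivial equation zero = zero.
Delete trivial equation 3 = 3.
Bind A := node(node(c, tup(3, zero, c)), g(3)); substituting into the remaining equation gives: node(node(3, g(X1)), g(tup(1, node(node(c, tup(3, zero, c)), g(3)), g(c)))) = node(node(3, T), g(X1)).
Decompose node/2: node(3, g(X1)) = node(3, T),  g(tup(1, node(node(c, tup(3, zero, c)), g(3)), g(c))) = g(X1).
Decompose node/2: 3 = 3,  g(X1) = T.
Delete trivial equation 3 = 3.
Bind T := g(X1); no other remaining equation mentions T.
Decompose g/1: tup(1, node(node(c, tup(3, zero, c)), g(3)), g(c)) = X1.
Bind X1 := tup(1, node(node(c, tup(3, zero, c)), g(3)), g(c)). Substituting into the earlier binding gives T := g(tup(1, node(node(c, tup(3, zero, c)), g(3)), g(c))).
MGU = { W = 3, N = node(c, tup(3, zero, c)), A = node(node(c, tup(3, zero, c)), g(3)), T = g(tup(1, node(node(c, tup(3, zero, c)), g(3)), g(c))), X1 = tup(1, node(node(c, tup(3, zero, c)), g(3)), g(c)) }, so T = g(tup(1, node(node(c, tup(3, zero, c)), g(3)), g(c))).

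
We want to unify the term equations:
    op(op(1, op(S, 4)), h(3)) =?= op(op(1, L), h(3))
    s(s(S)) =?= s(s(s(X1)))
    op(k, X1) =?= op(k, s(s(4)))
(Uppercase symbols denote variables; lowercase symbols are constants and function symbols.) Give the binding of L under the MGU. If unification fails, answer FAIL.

op(s(s(s(4))), 4)

Decompose op/2: op(1, op(S, 4)) =?= op(1, L),  h(3) =?= h(3).
Decompose op/2: 1 =?= 1,  op(S, 4) =?= L.
Delete trivial equation 1 =?= 1.
Bind L := op(S, 4); no other remaining equation mentions L.
Delete trivial equation h(3) =?= h(3).
Decompose s/1: s(S) =?= s(s(X1)).
Decompose s/1: S =?= s(X1).
Bind S := s(X1); no other remaining equation mentions S. Substituting into the earlier binding gives L := op(s(X1), 4).
Decompose op/2: k =?= k,  X1 =?= s(s(4)).
Delete trivial equation k =?= k.
Bind X1 := s(s(4)). Substituting into the earlier bindings gives L := op(s(s(s(4))), 4), S := s(s(s(4))).
MGU = { L := op(s(s(s(4))), 4), S := s(s(s(4))), X1 := s(s(4)) }, so L := op(s(s(s(4))), 4).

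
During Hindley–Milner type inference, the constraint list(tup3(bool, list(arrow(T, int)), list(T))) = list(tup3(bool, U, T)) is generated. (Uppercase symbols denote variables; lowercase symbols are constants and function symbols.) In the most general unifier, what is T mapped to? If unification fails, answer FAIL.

Decompose list/1: tup3(bool, list(arrow(T, int)), list(T)) = tup3(bool, U, T).
Decompose tup3/3: bool = bool,  list(arrow(T, int)) = U,  list(T) = T.
Delete trivial equation bool = bool.
Bind U := list(arrow(T, int)); no other remaining equation mentions U.
Occurs check fails: T occurs in list(T); the equation T = list(T) has no finite solution.

FAIL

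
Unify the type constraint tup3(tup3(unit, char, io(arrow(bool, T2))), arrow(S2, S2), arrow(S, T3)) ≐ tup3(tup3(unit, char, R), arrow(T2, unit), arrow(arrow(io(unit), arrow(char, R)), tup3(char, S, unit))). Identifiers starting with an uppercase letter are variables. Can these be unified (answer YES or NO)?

YES

Decompose tup3/3: tup3(unit, char, io(arrow(bool, T2))) ≐ tup3(unit, char, R),  arrow(S2, S2) ≐ arrow(T2, unit),  arrow(S, T3) ≐ arrow(arrow(io(unit), arrow(char, R)), tup3(char, S, unit)).
Decompose tup3/3: unit ≐ unit,  char ≐ char,  io(arrow(bool, T2)) ≐ R.
Delete trivial equation unit ≐ unit.
Delete trivial equation char ≐ char.
Bind R := io(arrow(bool, T2)); substituting into the one remaining equation that mentions R gives: arrow(S, T3) ≐ arrow(arrow(io(unit), arrow(char, io(arrow(bool, T2)))), tup3(char, S, unit)).
Decompose arrow/2: S2 ≐ T2,  S2 ≐ unit.
Bind S2 := T2; substituting into the one remaining equation that mentions S2 gives: T2 ≐ unit.
Bind T2 := unit; substituting into the remaining equation gives: arrow(S, T3) ≐ arrow(arrow(io(unit), arrow(char, io(arrow(bool, unit)))), tup3(char, S, unit)). Substituting into the earlier bindings gives R := io(arrow(bool, unit)), S2 := unit.
Decompose arrow/2: S ≐ arrow(io(unit), arrow(char, io(arrow(bool, unit)))),  T3 ≐ tup3(char, S, unit).
Bind S := arrow(io(unit), arrow(char, io(arrow(bool, unit)))); substituting into the remaining equation gives: T3 ≐ tup3(char, arrow(io(unit), arrow(char, io(arrow(bool, unit)))), unit).
Bind T3 := tup3(char, arrow(io(unit), arrow(char, io(arrow(bool, unit)))), unit).
No equations remain and no clash or occurs-check failure arose, so a unifier exists.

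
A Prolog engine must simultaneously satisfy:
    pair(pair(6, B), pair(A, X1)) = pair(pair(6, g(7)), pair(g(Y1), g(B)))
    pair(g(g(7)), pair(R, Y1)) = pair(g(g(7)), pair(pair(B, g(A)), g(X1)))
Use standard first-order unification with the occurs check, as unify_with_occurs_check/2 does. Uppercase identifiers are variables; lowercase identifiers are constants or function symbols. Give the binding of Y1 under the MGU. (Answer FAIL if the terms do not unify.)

g(g(g(7)))

Decompose pair/2: pair(6, B) = pair(6, g(7)),  pair(A, X1) = pair(g(Y1), g(B)).
Decompose pair/2: 6 = 6,  B = g(7).
Delete trivial equation 6 = 6.
Bind B := g(7); substituting into the remaining equations gives: pair(A, X1) = pair(g(Y1), g(g(7))),  pair(g(g(7)), pair(R, Y1)) = pair(g(g(7)), pair(pair(g(7), g(A)), g(X1))).
Decompose pair/2: A = g(Y1),  X1 = g(g(7)).
Bind A := g(Y1); substituting into the one remaining equation that mentions A gives: pair(g(g(7)), pair(R, Y1)) = pair(g(g(7)), pair(pair(g(7), g(g(Y1))), g(X1))).
Bind X1 := g(g(7)); substituting into the remaining equation gives: pair(g(g(7)), pair(R, Y1)) = pair(g(g(7)), pair(pair(g(7), g(g(Y1))), g(g(g(7))))).
Decompose pair/2: g(g(7)) = g(g(7)),  pair(R, Y1) = pair(pair(g(7), g(g(Y1))), g(g(g(7)))).
Delete trivial equation g(g(7)) = g(g(7)).
Decompose pair/2: R = pair(g(7), g(g(Y1))),  Y1 = g(g(g(7))).
Bind R := pair(g(7), g(g(Y1))); no other remaining equation mentions R.
Bind Y1 := g(g(g(7))). Substituting into the earlier bindings gives A := g(g(g(g(7)))), R := pair(g(7), g(g(g(g(g(7)))))).
MGU = { B -> g(7), A -> g(g(g(g(7)))), X1 -> g(g(7)), R -> pair(g(7), g(g(g(g(g(7)))))), Y1 -> g(g(g(7))) }, so Y1 -> g(g(g(7))).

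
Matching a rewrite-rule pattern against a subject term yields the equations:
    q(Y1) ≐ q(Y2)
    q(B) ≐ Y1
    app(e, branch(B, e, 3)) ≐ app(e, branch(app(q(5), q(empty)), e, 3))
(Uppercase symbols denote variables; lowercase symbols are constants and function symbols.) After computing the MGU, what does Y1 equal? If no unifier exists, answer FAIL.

q(app(q(5), q(empty)))

Decompose q/1: Y1 ≐ Y2.
Bind Y1 := Y2; substituting into the one remaining equation that mentions Y1 gives: q(B) ≐ Y2.
Bind Y2 := q(B); no other remaining equation mentions Y2. Substituting into the earlier binding gives Y1 := q(B).
Decompose app/2: e ≐ e,  branch(B, e, 3) ≐ branch(app(q(5), q(empty)), e, 3).
Delete trivial equation e ≐ e.
Decompose branch/3: B ≐ app(q(5), q(empty)),  e ≐ e,  3 ≐ 3.
Bind B := app(q(5), q(empty)); no other remaining equation mentions B. Substituting into the earlier bindings gives Y1 := q(app(q(5), q(empty))), Y2 := q(app(q(5), q(empty))).
Delete trivial equation e ≐ e.
Delete trivial equation 3 ≐ 3.
MGU = { Y1 -> q(app(q(5), q(empty))), Y2 -> q(app(q(5), q(empty))), B -> app(q(5), q(empty)) }, so Y1 -> q(app(q(5), q(empty))).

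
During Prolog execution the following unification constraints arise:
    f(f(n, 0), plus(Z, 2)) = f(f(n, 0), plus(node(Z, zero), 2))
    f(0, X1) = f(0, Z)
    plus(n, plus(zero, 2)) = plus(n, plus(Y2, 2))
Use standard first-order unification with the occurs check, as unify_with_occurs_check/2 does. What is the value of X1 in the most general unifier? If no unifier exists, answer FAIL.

Decompose f/2: f(n, 0) = f(n, 0),  plus(Z, 2) = plus(node(Z, zero), 2).
Delete trivial equation f(n, 0) = f(n, 0).
Decompose plus/2: Z = node(Z, zero),  2 = 2.
Occurs check fails: Z occurs in node(Z, zero); the equation Z = node(Z, zero) has no finite solution.

FAIL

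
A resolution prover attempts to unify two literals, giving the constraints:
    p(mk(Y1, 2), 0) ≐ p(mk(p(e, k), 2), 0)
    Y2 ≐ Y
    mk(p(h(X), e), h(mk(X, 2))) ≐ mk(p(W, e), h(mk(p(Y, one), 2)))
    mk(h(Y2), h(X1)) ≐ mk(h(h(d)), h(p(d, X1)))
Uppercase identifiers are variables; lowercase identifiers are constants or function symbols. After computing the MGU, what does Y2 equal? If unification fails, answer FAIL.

Decompose p/2: mk(Y1, 2) ≐ mk(p(e, k), 2),  0 ≐ 0.
Decompose mk/2: Y1 ≐ p(e, k),  2 ≐ 2.
Bind Y1 := p(e, k); no other remaining equation mentions Y1.
Delete trivial equation 2 ≐ 2.
Delete trivial equation 0 ≐ 0.
Bind Y2 := Y; substituting into the one remaining equation that mentions Y2 gives: mk(h(Y), h(X1)) ≐ mk(h(h(d)), h(p(d, X1))).
Decompose mk/2: p(h(X), e) ≐ p(W, e),  h(mk(X, 2)) ≐ h(mk(p(Y, one), 2)).
Decompose p/2: h(X) ≐ W,  e ≐ e.
Bind W := h(X); no other remaining equation mentions W.
Delete trivial equation e ≐ e.
Decompose h/1: mk(X, 2) ≐ mk(p(Y, one), 2).
Decompose mk/2: X ≐ p(Y, one),  2 ≐ 2.
Bind X := p(Y, one); no other remaining equation mentions X. Substituting into the earlier binding gives W := h(p(Y, one)).
Delete trivial equation 2 ≐ 2.
Decompose mk/2: h(Y) ≐ h(h(d)),  h(X1) ≐ h(p(d, X1)).
Decompose h/1: Y ≐ h(d).
Bind Y := h(d); no other remaining equation mentions Y. Substituting into the earlier bindings gives Y2 := h(d), W := h(p(h(d), one)), X := p(h(d), one).
Decompose h/1: X1 ≐ p(d, X1).
Occurs check fails: X1 occurs in p(d, X1); the equation X1 ≐ p(d, X1) has no finite solution.

FAIL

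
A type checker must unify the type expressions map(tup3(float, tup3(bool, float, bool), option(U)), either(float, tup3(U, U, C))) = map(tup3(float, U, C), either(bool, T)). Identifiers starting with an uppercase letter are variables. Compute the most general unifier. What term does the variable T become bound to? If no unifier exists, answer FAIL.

Decompose map/2: tup3(float, tup3(bool, float, bool), option(U)) = tup3(float, U, C),  either(float, tup3(U, U, C)) = either(bool, T).
Decompose tup3/3: float = float,  tup3(bool, float, bool) = U,  option(U) = C.
Delete trivial equation float = float.
Bind U := tup3(bool, float, bool); substituting into the remaining equations gives: option(tup3(bool, float, bool)) = C,  either(float, tup3(tup3(bool, float, bool), tup3(bool, float, bool), C)) = either(bool, T).
Bind C := option(tup3(bool, float, bool)); substituting into the remaining equation gives: either(float, tup3(tup3(bool, float, bool), tup3(bool, float, bool), option(tup3(bool, float, bool)))) = either(bool, T).
Decompose either/2: float = bool,  tup3(tup3(bool, float, bool), tup3(bool, float, bool), option(tup3(bool, float, bool))) = T.
Clash: constants float and bool differ; no unifier exists.

FAIL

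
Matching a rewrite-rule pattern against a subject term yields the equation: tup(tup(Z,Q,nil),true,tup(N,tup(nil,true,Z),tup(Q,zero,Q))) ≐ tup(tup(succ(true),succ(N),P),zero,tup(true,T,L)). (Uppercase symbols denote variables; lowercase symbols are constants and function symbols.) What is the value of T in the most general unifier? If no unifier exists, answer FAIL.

Decompose tup/3: tup(Z,Q,nil) ≐ tup(succ(true),succ(N),P),  true ≐ zero,  tup(N,tup(nil,true,Z),tup(Q,zero,Q)) ≐ tup(true,T,L).
Decompose tup/3: Z ≐ succ(true),  Q ≐ succ(N),  nil ≐ P.
Bind Z := succ(true); substituting into the one remaining equation that mentions Z gives: tup(N,tup(nil,true,succ(true)),tup(Q,zero,Q)) ≐ tup(true,T,L).
Bind Q := succ(N); substituting into the one remaining equation that mentions Q gives: tup(N,tup(nil,true,succ(true)),tup(succ(N),zero,succ(N))) ≐ tup(true,T,L).
Bind P := nil; no other remaining equation mentions P.
Clash: constants true and zero differ; no unifier exists.

FAIL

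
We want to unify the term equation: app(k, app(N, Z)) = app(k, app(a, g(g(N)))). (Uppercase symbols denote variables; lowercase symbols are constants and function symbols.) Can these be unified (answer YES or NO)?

YES

Decompose app/2: k = k,  app(N, Z) = app(a, g(g(N))).
Delete trivial equation k = k.
Decompose app/2: N = a,  Z = g(g(N)).
Bind N := a; substituting into the remaining equation gives: Z = g(g(a)).
Bind Z := g(g(a)).
No equations remain and no clash or occurs-check failure arose, so a unifier exists.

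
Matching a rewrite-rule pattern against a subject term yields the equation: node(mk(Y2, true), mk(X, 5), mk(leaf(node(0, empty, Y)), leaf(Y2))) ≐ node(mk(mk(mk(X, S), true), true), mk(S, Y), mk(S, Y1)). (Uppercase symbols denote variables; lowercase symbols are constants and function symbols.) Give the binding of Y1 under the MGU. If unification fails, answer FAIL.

Decompose node/3: mk(Y2, true) ≐ mk(mk(mk(X, S), true), true),  mk(X, 5) ≐ mk(S, Y),  mk(leaf(node(0, empty, Y)), leaf(Y2)) ≐ mk(S, Y1).
Decompose mk/2: Y2 ≐ mk(mk(X, S), true),  true ≐ true.
Bind Y2 := mk(mk(X, S), true); substituting into the one remaining equation that mentions Y2 gives: mk(leaf(node(0, empty, Y)), leaf(mk(mk(X, S), true))) ≐ mk(S, Y1).
Delete trivial equation true ≐ true.
Decompose mk/2: X ≐ S,  5 ≐ Y.
Bind X := S; substituting into the one remaining equation that mentions X gives: mk(leaf(node(0, empty, Y)), leaf(mk(mk(S, S), true))) ≐ mk(S, Y1). Substituting into the earlier binding gives Y2 := mk(mk(S, S), true).
Bind Y := 5; substituting into the remaining equation gives: mk(leaf(node(0, empty, 5)), leaf(mk(mk(S, S), true))) ≐ mk(S, Y1).
Decompose mk/2: leaf(node(0, empty, 5)) ≐ S,  leaf(mk(mk(S, S), true)) ≐ Y1.
Bind S := leaf(node(0, empty, 5)); substituting into the remaining equation gives: leaf(mk(mk(leaf(node(0, empty, 5)), leaf(node(0, empty, 5))), true)) ≐ Y1. Substituting into the earlier bindings gives Y2 := mk(mk(leaf(node(0, empty, 5)), leaf(node(0, empty, 5))), true), X := leaf(node(0, empty, 5)).
Bind Y1 := leaf(mk(mk(leaf(node(0, empty, 5)), leaf(node(0, empty, 5))), true)).
MGU = { Y2 ↦ mk(mk(leaf(node(0, empty, 5)), leaf(node(0, empty, 5))), true), X ↦ leaf(node(0, empty, 5)), Y ↦ 5, S ↦ leaf(node(0, empty, 5)), Y1 ↦ leaf(mk(mk(leaf(node(0, empty, 5)), leaf(node(0, empty, 5))), true)) }, so Y1 ↦ leaf(mk(mk(leaf(node(0, empty, 5)), leaf(node(0, empty, 5))), true)).

leaf(mk(mk(leaf(node(0, empty, 5)), leaf(node(0, empty, 5))), true))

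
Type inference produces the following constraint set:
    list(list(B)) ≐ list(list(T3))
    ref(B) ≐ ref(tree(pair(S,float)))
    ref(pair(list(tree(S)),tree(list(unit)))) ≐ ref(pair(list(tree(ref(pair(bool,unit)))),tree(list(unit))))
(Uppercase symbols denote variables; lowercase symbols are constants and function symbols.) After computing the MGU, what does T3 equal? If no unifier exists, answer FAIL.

Decompose list/1: list(B) ≐ list(T3).
Decompose list/1: B ≐ T3.
Bind B := T3; substituting into the one remaining equation that mentions B gives: ref(T3) ≐ ref(tree(pair(S,float))).
Decompose ref/1: T3 ≐ tree(pair(S,float)).
Bind T3 := tree(pair(S,float)); no other remaining equation mentions T3. Substituting into the earlier binding gives B := tree(pair(S,float)).
Decompose ref/1: pair(list(tree(S)),tree(list(unit))) ≐ pair(list(tree(ref(pair(bool,unit)))),tree(list(unit))).
Decompose pair/2: list(tree(S)) ≐ list(tree(ref(pair(bool,unit)))),  tree(list(unit)) ≐ tree(list(unit)).
Decompose list/1: tree(S) ≐ tree(ref(pair(bool,unit))).
Decompose tree/1: S ≐ ref(pair(bool,unit)).
Bind S := ref(pair(bool,unit)); no other remaining equation mentions S. Substituting into the earlier bindings gives B := tree(pair(ref(pair(bool,unit)),float)), T3 := tree(pair(ref(pair(bool,unit)),float)).
Delete trivial equation tree(list(unit)) ≐ tree(list(unit)).
MGU = { B := tree(pair(ref(pair(bool,unit)),float)), T3 := tree(pair(ref(pair(bool,unit)),float)), S := ref(pair(bool,unit)) }, so T3 := tree(pair(ref(pair(bool,unit)),float)).

tree(pair(ref(pair(bool,unit)),float))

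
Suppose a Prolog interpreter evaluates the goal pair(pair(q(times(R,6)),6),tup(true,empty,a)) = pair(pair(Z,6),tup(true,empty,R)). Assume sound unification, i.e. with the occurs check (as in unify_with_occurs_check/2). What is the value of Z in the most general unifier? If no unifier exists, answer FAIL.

q(times(a,6))

Decompose pair/2: pair(q(times(R,6)),6) = pair(Z,6),  tup(true,empty,a) = tup(true,empty,R).
Decompose pair/2: q(times(R,6)) = Z,  6 = 6.
Bind Z := q(times(R,6)); no other remaining equation mentions Z.
Delete trivial equation 6 = 6.
Decompose tup/3: true = true,  empty = empty,  a = R.
Delete trivial equation true = true.
Delete trivial equation empty = empty.
Bind R := a. Substituting into the earlier binding gives Z := q(times(a,6)).
MGU = { Z ↦ q(times(a,6)), R ↦ a }, so Z ↦ q(times(a,6)).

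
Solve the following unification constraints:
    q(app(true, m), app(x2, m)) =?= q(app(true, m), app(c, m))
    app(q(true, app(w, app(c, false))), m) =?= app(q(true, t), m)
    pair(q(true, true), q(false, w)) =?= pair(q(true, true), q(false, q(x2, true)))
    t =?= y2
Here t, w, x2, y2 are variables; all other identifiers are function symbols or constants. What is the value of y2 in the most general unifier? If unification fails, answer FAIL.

Decompose q/2: app(true, m) =?= app(true, m),  app(x2, m) =?= app(c, m).
Delete trivial equation app(true, m) =?= app(true, m).
Decompose app/2: x2 =?= c,  m =?= m.
Bind x2 := c; substituting into the one remaining equation that mentions x2 gives: pair(q(true, true), q(false, w)) =?= pair(q(true, true), q(false, q(c, true))).
Delete trivial equation m =?= m.
Decompose app/2: q(true, app(w, app(c, false))) =?= q(true, t),  m =?= m.
Decompose q/2: true =?= true,  app(w, app(c, false)) =?= t.
Delete trivial equation true =?= true.
Bind t := app(w, app(c, false)); substituting into the one remaining equation that mentions t gives: app(w, app(c, false)) =?= y2.
Delete trivial equation m =?= m.
Decompose pair/2: q(true, true) =?= q(true, true),  q(false, w) =?= q(false, q(c, true)).
Delete trivial equation q(true, true) =?= q(true, true).
Decompose q/2: false =?= false,  w =?= q(c, true).
Delete trivial equation false =?= false.
Bind w := q(c, true); substituting into the remaining equation gives: app(q(c, true), app(c, false)) =?= y2. Substituting into the earlier binding gives t := app(q(c, true), app(c, false)).
Bind y2 := app(q(c, true), app(c, false)).
MGU = { x2 ↦ c, t ↦ app(q(c, true), app(c, false)), w ↦ q(c, true), y2 ↦ app(q(c, true), app(c, false)) }, so y2 ↦ app(q(c, true), app(c, false)).

app(q(c, true), app(c, false))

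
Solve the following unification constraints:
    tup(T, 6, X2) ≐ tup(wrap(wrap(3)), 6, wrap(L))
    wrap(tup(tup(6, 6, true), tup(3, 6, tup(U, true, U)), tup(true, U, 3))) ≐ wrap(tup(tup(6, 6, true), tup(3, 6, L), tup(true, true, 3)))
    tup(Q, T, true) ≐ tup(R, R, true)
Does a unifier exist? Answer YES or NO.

Decompose tup/3: T ≐ wrap(wrap(3)),  6 ≐ 6,  X2 ≐ wrap(L).
Bind T := wrap(wrap(3)); substituting into the one remaining equation that mentions T gives: tup(Q, wrap(wrap(3)), true) ≐ tup(R, R, true).
Delete trivial equation 6 ≐ 6.
Bind X2 := wrap(L); no other remaining equation mentions X2.
Decompose wrap/1: tup(tup(6, 6, true), tup(3, 6, tup(U, true, U)), tup(true, U, 3)) ≐ tup(tup(6, 6, true), tup(3, 6, L), tup(true, true, 3)).
Decompose tup/3: tup(6, 6, true) ≐ tup(6, 6, true),  tup(3, 6, tup(U, true, U)) ≐ tup(3, 6, L),  tup(true, U, 3) ≐ tup(true, true, 3).
Delete trivial equation tup(6, 6, true) ≐ tup(6, 6, true).
Decompose tup/3: 3 ≐ 3,  6 ≐ 6,  tup(U, true, U) ≐ L.
Delete trivial equation 3 ≐ 3.
Delete trivial equation 6 ≐ 6.
Bind L := tup(U, true, U); no other remaining equation mentions L. Substituting into the earlier binding gives X2 := wrap(tup(U, true, U)).
Decompose tup/3: true ≐ true,  U ≐ true,  3 ≐ 3.
Delete trivial equation true ≐ true.
Bind U := true; no other remaining equation mentions U. Substituting into the earlier bindings gives X2 := wrap(tup(true, true, true)), L := tup(true, true, true).
Delete trivial equation 3 ≐ 3.
Decompose tup/3: Q ≐ R,  wrap(wrap(3)) ≐ R,  true ≐ true.
Bind Q := R; no other remaining equation mentions Q.
Bind R := wrap(wrap(3)); no other remaining equation mentions R. Substituting into the earlier binding gives Q := wrap(wrap(3)).
Delete trivial equation true ≐ true.
No equations remain and no clash or occurs-check failure arose, so a unifier exists.

YES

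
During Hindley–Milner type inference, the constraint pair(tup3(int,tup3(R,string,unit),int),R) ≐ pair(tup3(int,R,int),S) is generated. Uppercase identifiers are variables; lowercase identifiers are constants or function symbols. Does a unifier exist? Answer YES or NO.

NO

Decompose pair/2: tup3(int,tup3(R,string,unit),int) ≐ tup3(int,R,int),  R ≐ S.
Decompose tup3/3: int ≐ int,  tup3(R,string,unit) ≐ R,  int ≐ int.
Delete trivial equation int ≐ int.
Occurs check fails: R occurs in tup3(R,string,unit); the equation R ≐ tup3(R,string,unit) has no finite solution.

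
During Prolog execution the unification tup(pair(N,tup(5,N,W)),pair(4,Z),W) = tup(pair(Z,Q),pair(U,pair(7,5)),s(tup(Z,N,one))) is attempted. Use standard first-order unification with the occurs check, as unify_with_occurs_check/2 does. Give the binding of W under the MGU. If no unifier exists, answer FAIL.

Decompose tup/3: pair(N,tup(5,N,W)) = pair(Z,Q),  pair(4,Z) = pair(U,pair(7,5)),  W = s(tup(Z,N,one)).
Decompose pair/2: N = Z,  tup(5,N,W) = Q.
Bind N := Z; substituting into the 2 remaining equations that mention N gives: tup(5,Z,W) = Q,  W = s(tup(Z,Z,one)).
Bind Q := tup(5,Z,W); no other remaining equation mentions Q.
Decompose pair/2: 4 = U,  Z = pair(7,5).
Bind U := 4; no other remaining equation mentions U.
Bind Z := pair(7,5); substituting into the remaining equation gives: W = s(tup(pair(7,5),pair(7,5),one)). Substituting into the earlier bindings gives N := pair(7,5), Q := tup(5,pair(7,5),W).
Bind W := s(tup(pair(7,5),pair(7,5),one)). Substituting into the earlier binding gives Q := tup(5,pair(7,5),s(tup(pair(7,5),pair(7,5),one))).
MGU = { N ↦ pair(7,5), Q ↦ tup(5,pair(7,5),s(tup(pair(7,5),pair(7,5),one))), U ↦ 4, Z ↦ pair(7,5), W ↦ s(tup(pair(7,5),pair(7,5),one)) }, so W ↦ s(tup(pair(7,5),pair(7,5),one)).

s(tup(pair(7,5),pair(7,5),one))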